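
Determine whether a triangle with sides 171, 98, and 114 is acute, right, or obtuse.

obtuse

Compare the square of the longest side to the sum of squares of the other two: 98² + 114² = 22600 < 29241 = 171².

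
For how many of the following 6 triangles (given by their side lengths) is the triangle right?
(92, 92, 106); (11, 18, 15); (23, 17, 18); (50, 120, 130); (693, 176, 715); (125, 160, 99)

(92,92,106): 92²+92² = 16928 > 11236 = 106² → acute
(11,18,15): 11²+15² = 346 > 324 = 18² → acute
(23,17,18): 17²+18² = 613 > 529 = 23² → acute
(50,120,130): 50²+120² = 16900 = 130² → right
(693,176,715): 176²+693² = 511225 = 715² → right
(125,160,99): 99²+125² = 25426 < 25600 = 160² → obtuse
2 of the 6 are right.

2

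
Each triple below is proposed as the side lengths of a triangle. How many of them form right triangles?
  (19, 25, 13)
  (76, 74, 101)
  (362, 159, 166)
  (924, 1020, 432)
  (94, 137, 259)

(19,25,13): 13²+19² = 530 < 625 = 25² → obtuse
(76,74,101): 74²+76² = 11252 > 10201 = 101² → acute
(362,159,166): 159+166 ≤ 362, not a triangle
(924,1020,432): 432²+924² = 1040400 = 1020² → right
(94,137,259): 94+137 ≤ 259, not a triangle
1 of the 5 is right.

1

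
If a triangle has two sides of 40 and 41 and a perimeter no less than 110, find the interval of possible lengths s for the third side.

29 ≤ s < 81

Triangle inequality alone gives 1 < s < 81.
The perimeter condition gives s ≥ 110 − 40 − 41 = 29.
Intersecting the two: 29 ≤ s < 81.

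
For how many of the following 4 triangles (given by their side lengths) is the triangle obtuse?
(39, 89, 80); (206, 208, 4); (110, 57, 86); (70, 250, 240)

2

(39,89,80): 39²+80² = 7921 = 89² → right
(206,208,4): 4²+206² = 42452 < 43264 = 208² → obtuse
(110,57,86): 57²+86² = 10645 < 12100 = 110² → obtuse
(70,250,240): 70²+240² = 62500 = 250² → right
2 of the 4 are obtuse.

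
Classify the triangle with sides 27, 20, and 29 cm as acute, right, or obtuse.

Compare the square of the longest side to the sum of squares of the other two: 20² + 27² = 1129 > 841 = 29².

acute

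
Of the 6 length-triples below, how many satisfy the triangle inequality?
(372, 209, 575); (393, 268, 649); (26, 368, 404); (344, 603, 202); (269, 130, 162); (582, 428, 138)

3

(209,372,575): 209+372 > 575 → valid
(268,393,649): 268+393 > 649 → valid
(26,368,404): 26+368 ≤ 404 → not valid
(202,344,603): 202+344 ≤ 603 → not valid
(130,162,269): 130+162 > 269 → valid
(138,428,582): 138+428 ≤ 582 → not valid
3 of the 6 triples form a triangle.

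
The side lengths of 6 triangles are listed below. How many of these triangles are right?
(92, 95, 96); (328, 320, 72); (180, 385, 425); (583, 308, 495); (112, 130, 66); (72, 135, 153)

(92,95,96): 92²+95² = 17489 > 9216 = 96² → acute
(328,320,72): 72²+320² = 107584 = 328² → right
(180,385,425): 180²+385² = 180625 = 425² → right
(583,308,495): 308²+495² = 339889 = 583² → right
(112,130,66): 66²+112² = 16900 = 130² → right
(72,135,153): 72²+135² = 23409 = 153² → right
5 of the 6 are right.

5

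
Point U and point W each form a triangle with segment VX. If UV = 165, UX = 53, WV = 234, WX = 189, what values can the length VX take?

112 < VX < 218

From triangle UVX: |165 − 53| < VX < 165 + 53, i.e. 112 < VX < 218.
From triangle WVX: 45 < VX < 423.
Both must hold, so VX lies in the intersection.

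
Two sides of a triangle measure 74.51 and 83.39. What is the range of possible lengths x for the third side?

8.88 < x < 157.90

By the triangle inequality, x must be less than 74.51 + 83.39 = 157.90 and greater than |74.51 − 83.39| = 8.88.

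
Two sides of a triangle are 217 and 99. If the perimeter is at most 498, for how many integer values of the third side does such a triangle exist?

Triangle inequality: 118 < x < 316. Perimeter ≤ 498 gives x ≤ 498 − 217 − 99 = 182.
So 118 < x ≤ 182; integers 119 through 182: 64 values.

64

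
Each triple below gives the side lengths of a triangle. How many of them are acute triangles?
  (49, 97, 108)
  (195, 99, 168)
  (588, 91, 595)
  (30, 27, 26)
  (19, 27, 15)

(49,97,108): 49²+97² = 11810 > 11664 = 108² → acute
(195,99,168): 99²+168² = 38025 = 195² → right
(588,91,595): 91²+588² = 354025 = 595² → right
(30,27,26): 26²+27² = 1405 > 900 = 30² → acute
(19,27,15): 15²+19² = 586 < 729 = 27² → obtuse
2 of the 5 are acute.

2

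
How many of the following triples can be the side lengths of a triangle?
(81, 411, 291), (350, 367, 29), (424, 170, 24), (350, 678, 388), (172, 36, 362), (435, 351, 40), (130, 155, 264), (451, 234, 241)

4

(81,291,411): 81+291 ≤ 411 → not valid
(29,350,367): 29+350 > 367 → valid
(24,170,424): 24+170 ≤ 424 → not valid
(350,388,678): 350+388 > 678 → valid
(36,172,362): 36+172 ≤ 362 → not valid
(40,351,435): 40+351 ≤ 435 → not valid
(130,155,264): 130+155 > 264 → valid
(234,241,451): 234+241 > 451 → valid
4 of the 8 triples form a triangle.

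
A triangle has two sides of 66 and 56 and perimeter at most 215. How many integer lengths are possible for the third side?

Triangle inequality: 10 < x < 122. Perimeter ≤ 215 gives x ≤ 215 − 66 − 56 = 93.
So 10 < x ≤ 93; integers 11 through 93: 83 values.

83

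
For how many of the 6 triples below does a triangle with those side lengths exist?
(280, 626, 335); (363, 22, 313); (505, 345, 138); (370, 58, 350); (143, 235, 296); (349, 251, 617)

2

(280,335,626): 280+335 ≤ 626 → not valid
(22,313,363): 22+313 ≤ 363 → not valid
(138,345,505): 138+345 ≤ 505 → not valid
(58,350,370): 58+350 > 370 → valid
(143,235,296): 143+235 > 296 → valid
(251,349,617): 251+349 ≤ 617 → not valid
2 of the 6 triples form a triangle.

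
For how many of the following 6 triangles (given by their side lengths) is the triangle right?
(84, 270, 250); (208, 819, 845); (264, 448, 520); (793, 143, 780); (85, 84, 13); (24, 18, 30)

5

(84,270,250): 84²+250² = 69556 < 72900 = 270² → obtuse
(208,819,845): 208²+819² = 714025 = 845² → right
(264,448,520): 264²+448² = 270400 = 520² → right
(793,143,780): 143²+780² = 628849 = 793² → right
(85,84,13): 13²+84² = 7225 = 85² → right
(24,18,30): 18²+24² = 900 = 30² → right
5 of the 6 are right.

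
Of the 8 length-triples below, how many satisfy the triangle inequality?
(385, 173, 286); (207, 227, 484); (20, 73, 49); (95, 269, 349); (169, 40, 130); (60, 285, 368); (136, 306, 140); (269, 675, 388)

3

(173,286,385): 173+286 > 385 → valid
(207,227,484): 207+227 ≤ 484 → not valid
(20,49,73): 20+49 ≤ 73 → not valid
(95,269,349): 95+269 > 349 → valid
(40,130,169): 40+130 > 169 → valid
(60,285,368): 60+285 ≤ 368 → not valid
(136,140,306): 136+140 ≤ 306 → not valid
(269,388,675): 269+388 ≤ 675 → not valid
3 of the 8 triples form a triangle.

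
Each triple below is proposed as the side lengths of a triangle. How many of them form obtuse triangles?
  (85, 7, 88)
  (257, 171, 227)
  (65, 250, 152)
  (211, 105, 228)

1

(85,7,88): 7²+85² = 7274 < 7744 = 88² → obtuse
(257,171,227): 171²+227² = 80770 > 66049 = 257² → acute
(65,250,152): 65+152 ≤ 250, not a triangle
(211,105,228): 105²+211² = 55546 > 51984 = 228² → acute
1 of the 4 is obtuse.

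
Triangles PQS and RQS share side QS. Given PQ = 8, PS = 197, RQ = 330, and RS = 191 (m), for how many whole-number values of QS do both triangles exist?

From triangle PQS: 189 < QS < 205.
From triangle RQS: 139 < QS < 521.
Intersection: 189 < QS < 205, so integers 190 through 204: 15 values.

15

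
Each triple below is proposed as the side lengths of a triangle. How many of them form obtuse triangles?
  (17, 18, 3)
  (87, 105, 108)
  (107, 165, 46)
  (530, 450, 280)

1

(17,18,3): 3²+17² = 298 < 324 = 18² → obtuse
(87,105,108): 87²+105² = 18594 > 11664 = 108² → acute
(107,165,46): 46+107 ≤ 165, not a triangle
(530,450,280): 280²+450² = 280900 = 530² → right
1 of the 4 is obtuse.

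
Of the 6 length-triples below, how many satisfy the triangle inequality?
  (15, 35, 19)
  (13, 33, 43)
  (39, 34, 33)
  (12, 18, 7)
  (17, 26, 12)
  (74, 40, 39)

(15,19,35): 15+19 ≤ 35 → not valid
(13,33,43): 13+33 > 43 → valid
(33,34,39): 33+34 > 39 → valid
(7,12,18): 7+12 > 18 → valid
(12,17,26): 12+17 > 26 → valid
(39,40,74): 39+40 > 74 → valid
5 of the 6 triples form a triangle.

5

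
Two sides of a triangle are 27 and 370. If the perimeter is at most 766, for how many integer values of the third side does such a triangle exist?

Triangle inequality: 343 < x < 397. Perimeter ≤ 766 gives x ≤ 766 − 27 − 370 = 369.
So 343 < x ≤ 369; integers 344 through 369: 26 values.

26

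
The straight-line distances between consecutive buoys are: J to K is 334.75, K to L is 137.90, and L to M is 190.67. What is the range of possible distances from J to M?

6.18 ≤ JM ≤ 663.32

The maximum is all hops collinear in one direction: 334.75 + 137.90 + 190.67 = 663.32.
The longest hop is 334.75; the others sum to 328.57. Folding the others back against it leaves at least 334.75 − 328.57 = 6.18.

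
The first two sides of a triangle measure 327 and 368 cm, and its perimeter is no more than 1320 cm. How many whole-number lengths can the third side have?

584

Triangle inequality: 41 < x < 695. Perimeter ≤ 1320 gives x ≤ 1320 − 327 − 368 = 625.
So 41 < x ≤ 625; integers 42 through 625: 584 values.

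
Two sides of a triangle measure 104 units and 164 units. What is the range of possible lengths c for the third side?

60 < c < 268 (units)

By the triangle inequality, c must be less than 104 + 164 = 268 and greater than |104 − 164| = 60.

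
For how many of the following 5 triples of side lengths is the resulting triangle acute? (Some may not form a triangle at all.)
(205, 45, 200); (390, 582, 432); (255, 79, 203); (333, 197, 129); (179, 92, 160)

1

(205,45,200): 45²+200² = 42025 = 205² → right
(390,582,432): 390²+432² = 338724 = 582² → right
(255,79,203): 79²+203² = 47450 < 65025 = 255² → obtuse
(333,197,129): 129+197 ≤ 333, not a triangle
(179,92,160): 92²+160² = 34064 > 32041 = 179² → acute
1 of the 5 is acute.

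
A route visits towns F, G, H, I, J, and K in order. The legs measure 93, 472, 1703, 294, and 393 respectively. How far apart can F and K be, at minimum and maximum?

The maximum is all hops collinear in one direction: 93 + 472 + 1703 + 294 + 393 = 2955.
The longest hop is 1703; the others sum to 1252. Folding the others back against it leaves at least 1703 − 1252 = 451.

451 ≤ FK ≤ 2955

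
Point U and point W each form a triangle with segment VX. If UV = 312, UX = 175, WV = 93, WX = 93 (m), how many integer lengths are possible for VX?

From triangle UVX: 137 < VX < 487.
From triangle WVX: 0 < VX < 186.
Intersection: 137 < VX < 186, so integers 138 through 185: 48 values.

48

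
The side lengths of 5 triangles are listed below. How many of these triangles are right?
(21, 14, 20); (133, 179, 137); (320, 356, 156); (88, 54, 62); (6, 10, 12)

1

(21,14,20): 14²+20² = 596 > 441 = 21² → acute
(133,179,137): 133²+137² = 36458 > 32041 = 179² → acute
(320,356,156): 156²+320² = 126736 = 356² → right
(88,54,62): 54²+62² = 6760 < 7744 = 88² → obtuse
(6,10,12): 6²+10² = 136 < 144 = 12² → obtuse
1 of the 5 is right.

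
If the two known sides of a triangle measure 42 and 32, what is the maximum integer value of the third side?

The third side must be strictly less than 42 + 32 = 74.
The largest integer below 74 is 73.

73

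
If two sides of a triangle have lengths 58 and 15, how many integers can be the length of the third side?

The third side lies in the open interval (43, 73).
Integers from 44 to 72 inclusive: 72 − 44 + 1 = 29.

29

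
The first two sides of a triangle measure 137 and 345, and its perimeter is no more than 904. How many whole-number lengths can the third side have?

Triangle inequality: 208 < x < 482. Perimeter ≤ 904 gives x ≤ 904 − 137 − 345 = 422.
So 208 < x ≤ 422; integers 209 through 422: 214 values.

214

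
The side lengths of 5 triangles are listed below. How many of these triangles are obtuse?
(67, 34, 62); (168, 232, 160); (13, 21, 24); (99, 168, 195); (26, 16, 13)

1

(67,34,62): 34²+62² = 5000 > 4489 = 67² → acute
(168,232,160): 160²+168² = 53824 = 232² → right
(13,21,24): 13²+21² = 610 > 576 = 24² → acute
(99,168,195): 99²+168² = 38025 = 195² → right
(26,16,13): 13²+16² = 425 < 676 = 26² → obtuse
1 of the 5 is obtuse.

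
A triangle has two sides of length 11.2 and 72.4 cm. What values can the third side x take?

61.2 < x < 83.6 (cm)

By the triangle inequality, x must be less than 11.2 + 72.4 = 83.6 and greater than |11.2 − 72.4| = 61.2.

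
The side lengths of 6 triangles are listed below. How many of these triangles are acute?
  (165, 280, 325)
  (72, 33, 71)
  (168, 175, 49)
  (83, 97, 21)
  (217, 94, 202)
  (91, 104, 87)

(165,280,325): 165²+280² = 105625 = 325² → right
(72,33,71): 33²+71² = 6130 > 5184 = 72² → acute
(168,175,49): 49²+168² = 30625 = 175² → right
(83,97,21): 21²+83² = 7330 < 9409 = 97² → obtuse
(217,94,202): 94²+202² = 49640 > 47089 = 217² → acute
(91,104,87): 87²+91² = 15850 > 10816 = 104² → acute
3 of the 6 are acute.

3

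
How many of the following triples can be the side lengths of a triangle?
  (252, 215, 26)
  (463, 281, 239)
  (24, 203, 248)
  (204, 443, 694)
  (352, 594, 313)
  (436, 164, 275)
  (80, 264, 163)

(26,215,252): 26+215 ≤ 252 → not valid
(239,281,463): 239+281 > 463 → valid
(24,203,248): 24+203 ≤ 248 → not valid
(204,443,694): 204+443 ≤ 694 → not valid
(313,352,594): 313+352 > 594 → valid
(164,275,436): 164+275 > 436 → valid
(80,163,264): 80+163 ≤ 264 → not valid
3 of the 7 triples form a triangle.

3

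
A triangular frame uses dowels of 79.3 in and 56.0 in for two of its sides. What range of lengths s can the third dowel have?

23.3 < s < 135.3 (in)

By the triangle inequality, s must be less than 79.3 + 56.0 = 135.3 and greater than |79.3 − 56.0| = 23.3.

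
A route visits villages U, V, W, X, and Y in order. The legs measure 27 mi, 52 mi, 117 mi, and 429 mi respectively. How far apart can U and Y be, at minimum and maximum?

233 ≤ UY ≤ 625 mi

The maximum is all hops collinear in one direction: 27 + 52 + 117 + 429 = 625.
The longest hop is 429; the others sum to 196. Folding the others back against it leaves at least 429 − 196 = 233.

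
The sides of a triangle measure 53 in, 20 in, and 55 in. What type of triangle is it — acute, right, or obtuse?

acute

Compare the square of the longest side to the sum of squares of the other two: 20² + 53² = 3209 > 3025 = 55².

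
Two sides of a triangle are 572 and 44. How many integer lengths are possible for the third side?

87

The third side lies in the open interval (528, 616).
Integers from 529 to 615 inclusive: 615 − 529 + 1 = 87.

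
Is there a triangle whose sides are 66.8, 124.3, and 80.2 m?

Yes

The longest side is 124.3, and the other two sum to 147.0.
Since 147.0 > 124.3, the triangle inequality holds.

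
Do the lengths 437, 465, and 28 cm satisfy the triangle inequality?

The two shorter sides sum to 465, exactly equal to the longest side 465.
That gives only a degenerate (flat) triangle — the inequality must be strict.

No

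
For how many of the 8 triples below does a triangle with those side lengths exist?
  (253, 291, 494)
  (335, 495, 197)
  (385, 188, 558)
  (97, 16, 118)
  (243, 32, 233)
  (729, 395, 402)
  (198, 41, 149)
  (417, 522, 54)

5

(253,291,494): 253+291 > 494 → valid
(197,335,495): 197+335 > 495 → valid
(188,385,558): 188+385 > 558 → valid
(16,97,118): 16+97 ≤ 118 → not valid
(32,233,243): 32+233 > 243 → valid
(395,402,729): 395+402 > 729 → valid
(41,149,198): 41+149 ≤ 198 → not valid
(54,417,522): 54+417 ≤ 522 → not valid
5 of the 8 triples form a triangle.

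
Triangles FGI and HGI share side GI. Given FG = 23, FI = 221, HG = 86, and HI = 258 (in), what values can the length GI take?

198 < GI < 244

From triangle FGI: |23 − 221| < GI < 23 + 221, i.e. 198 < GI < 244.
From triangle HGI: 172 < GI < 344.
Both must hold, so GI lies in the intersection.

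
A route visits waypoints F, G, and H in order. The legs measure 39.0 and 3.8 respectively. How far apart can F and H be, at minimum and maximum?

35.2 ≤ FH ≤ 42.8

By the triangle inequality, |39.0 − 3.8| ≤ FH ≤ 39.0 + 3.8.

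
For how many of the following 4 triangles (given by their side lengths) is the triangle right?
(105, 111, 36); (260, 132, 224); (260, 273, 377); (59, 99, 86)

3

(105,111,36): 36²+105² = 12321 = 111² → right
(260,132,224): 132²+224² = 67600 = 260² → right
(260,273,377): 260²+273² = 142129 = 377² → right
(59,99,86): 59²+86² = 10877 > 9801 = 99² → acute
3 of the 4 are right.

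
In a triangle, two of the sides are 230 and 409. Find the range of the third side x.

By the triangle inequality, x must be less than 230 + 409 = 639 and greater than |230 − 409| = 179.

179 < x < 639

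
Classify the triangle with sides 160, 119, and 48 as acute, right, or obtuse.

obtuse

Compare the square of the longest side to the sum of squares of the other two: 48² + 119² = 16465 < 25600 = 160².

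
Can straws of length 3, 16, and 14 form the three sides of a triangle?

The longest side is 16, and the other two sum to 17.
Since 17 > 16, the triangle inequality holds.

Yes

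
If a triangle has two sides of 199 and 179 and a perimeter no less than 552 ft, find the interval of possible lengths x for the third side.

174 ≤ x < 378 ft

Triangle inequality alone gives 20 < x < 378.
The perimeter condition gives x ≥ 552 − 199 − 179 = 174.
Intersecting the two: 174 ≤ x < 378.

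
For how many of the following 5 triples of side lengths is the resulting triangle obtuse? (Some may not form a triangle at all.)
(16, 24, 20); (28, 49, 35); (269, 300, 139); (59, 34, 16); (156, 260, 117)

(16,24,20): 16²+20² = 656 > 576 = 24² → acute
(28,49,35): 28²+35² = 2009 < 2401 = 49² → obtuse
(269,300,139): 139²+269² = 91682 > 90000 = 300² → acute
(59,34,16): 16+34 ≤ 59, not a triangle
(156,260,117): 117²+156² = 38025 < 67600 = 260² → obtuse
2 of the 5 are obtuse.

2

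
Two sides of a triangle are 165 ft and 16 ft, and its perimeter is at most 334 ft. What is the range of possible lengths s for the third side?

Triangle inequality alone gives 149 < s < 181.
The perimeter condition gives s ≤ 334 − 165 − 16 = 153.
Intersecting the two: 149 < s ≤ 153.

149 < s ≤ 153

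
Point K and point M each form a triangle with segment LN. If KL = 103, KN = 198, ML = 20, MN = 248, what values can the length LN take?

228 < LN < 268

From triangle KLN: |103 − 198| < LN < 103 + 198, i.e. 95 < LN < 301.
From triangle MLN: 228 < LN < 268.
Both must hold, so LN lies in the intersection.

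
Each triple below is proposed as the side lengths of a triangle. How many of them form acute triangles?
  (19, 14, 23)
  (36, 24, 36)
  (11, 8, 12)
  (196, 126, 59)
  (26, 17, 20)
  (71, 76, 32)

(19,14,23): 14²+19² = 557 > 529 = 23² → acute
(36,24,36): 24²+36² = 1872 > 1296 = 36² → acute
(11,8,12): 8²+11² = 185 > 144 = 12² → acute
(196,126,59): 59+126 ≤ 196, not a triangle
(26,17,20): 17²+20² = 689 > 676 = 26² → acute
(71,76,32): 32²+71² = 6065 > 5776 = 76² → acute
5 of the 6 are acute.

5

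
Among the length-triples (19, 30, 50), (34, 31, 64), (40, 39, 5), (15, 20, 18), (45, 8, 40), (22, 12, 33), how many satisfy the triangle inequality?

5

(19,30,50): 19+30 ≤ 50 → not valid
(31,34,64): 31+34 > 64 → valid
(5,39,40): 5+39 > 40 → valid
(15,18,20): 15+18 > 20 → valid
(8,40,45): 8+40 > 45 → valid
(12,22,33): 12+22 > 33 → valid
5 of the 6 triples form a triangle.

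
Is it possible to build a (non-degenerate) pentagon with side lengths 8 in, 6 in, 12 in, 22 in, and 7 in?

A pentagon exists iff every side is shorter than the sum of the others — equivalently, the longest side is less than the sum of the rest.
Longest side 22 < 33 (sum of the remaining 4), so yes.

Yes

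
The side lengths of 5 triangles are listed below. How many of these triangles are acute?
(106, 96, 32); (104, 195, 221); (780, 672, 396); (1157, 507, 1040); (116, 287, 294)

1

(106,96,32): 32²+96² = 10240 < 11236 = 106² → obtuse
(104,195,221): 104²+195² = 48841 = 221² → right
(780,672,396): 396²+672² = 608400 = 780² → right
(1157,507,1040): 507²+1040² = 1338649 = 1157² → right
(116,287,294): 116²+287² = 95825 > 86436 = 294² → acute
1 of the 5 is acute.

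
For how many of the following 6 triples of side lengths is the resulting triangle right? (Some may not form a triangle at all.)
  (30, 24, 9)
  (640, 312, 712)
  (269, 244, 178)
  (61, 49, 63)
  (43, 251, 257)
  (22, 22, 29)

(30,24,9): 9²+24² = 657 < 900 = 30² → obtuse
(640,312,712): 312²+640² = 506944 = 712² → right
(269,244,178): 178²+244² = 91220 > 72361 = 269² → acute
(61,49,63): 49²+61² = 6122 > 3969 = 63² → acute
(43,251,257): 43²+251² = 64850 < 66049 = 257² → obtuse
(22,22,29): 22²+22² = 968 > 841 = 29² → acute
1 of the 6 is right.

1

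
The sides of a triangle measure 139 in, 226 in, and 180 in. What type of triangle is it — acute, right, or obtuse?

Compare the square of the longest side to the sum of squares of the other two: 139² + 180² = 51721 > 51076 = 226².

acute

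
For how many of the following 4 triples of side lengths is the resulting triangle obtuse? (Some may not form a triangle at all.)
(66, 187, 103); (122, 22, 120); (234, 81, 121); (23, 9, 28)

(66,187,103): 66+103 ≤ 187, not a triangle
(122,22,120): 22²+120² = 14884 = 122² → right
(234,81,121): 81+121 ≤ 234, not a triangle
(23,9,28): 9²+23² = 610 < 784 = 28² → obtuse
1 of the 4 is obtuse.

1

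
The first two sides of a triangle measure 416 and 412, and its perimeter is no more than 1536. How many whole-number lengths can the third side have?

Triangle inequality: 4 < x < 828. Perimeter ≤ 1536 gives x ≤ 1536 − 416 − 412 = 708.
So 4 < x ≤ 708; integers 5 through 708: 704 values.

704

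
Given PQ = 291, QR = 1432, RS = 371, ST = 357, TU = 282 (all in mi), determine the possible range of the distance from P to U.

The maximum is all hops collinear in one direction: 291 + 1432 + 371 + 357 + 282 = 2733.
The longest hop is 1432; the others sum to 1301. Folding the others back against it leaves at least 1432 − 1301 = 131.

131 ≤ PU ≤ 2733 mi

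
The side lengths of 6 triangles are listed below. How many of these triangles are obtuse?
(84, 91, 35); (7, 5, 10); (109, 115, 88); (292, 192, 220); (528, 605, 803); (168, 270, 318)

1

(84,91,35): 35²+84² = 8281 = 91² → right
(7,5,10): 5²+7² = 74 < 100 = 10² → obtuse
(109,115,88): 88²+109² = 19625 > 13225 = 115² → acute
(292,192,220): 192²+220² = 85264 = 292² → right
(528,605,803): 528²+605² = 644809 = 803² → right
(168,270,318): 168²+270² = 101124 = 318² → right
1 of the 6 is obtuse.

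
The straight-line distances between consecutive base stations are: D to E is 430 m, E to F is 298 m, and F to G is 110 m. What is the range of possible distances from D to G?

The maximum is all hops collinear in one direction: 430 + 298 + 110 = 838.
The longest hop is 430; the others sum to 408. Folding the others back against it leaves at least 430 − 408 = 22.

22 ≤ DG ≤ 838 m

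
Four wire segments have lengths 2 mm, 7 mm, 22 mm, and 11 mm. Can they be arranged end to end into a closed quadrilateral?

For a quadrilateral, each side must be shorter than the sum of the others.
Here the longest side is 22, but the remaining 3 sides sum to only 20.

No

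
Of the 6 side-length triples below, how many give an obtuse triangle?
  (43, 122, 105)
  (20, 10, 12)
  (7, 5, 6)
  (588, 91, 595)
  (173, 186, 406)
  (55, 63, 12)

3

(43,122,105): 43²+105² = 12874 < 14884 = 122² → obtuse
(20,10,12): 10²+12² = 244 < 400 = 20² → obtuse
(7,5,6): 5²+6² = 61 > 49 = 7² → acute
(588,91,595): 91²+588² = 354025 = 595² → right
(173,186,406): 173+186 ≤ 406, not a triangle
(55,63,12): 12²+55² = 3169 < 3969 = 63² → obtuse
3 of the 6 are obtuse.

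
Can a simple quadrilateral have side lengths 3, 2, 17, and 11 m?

For a quadrilateral, each side must be shorter than the sum of the others.
Here the longest side is 17, but the remaining 3 sides sum to only 16.

No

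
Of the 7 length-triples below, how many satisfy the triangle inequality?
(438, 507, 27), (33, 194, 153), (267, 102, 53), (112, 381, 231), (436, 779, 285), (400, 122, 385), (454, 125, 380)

2

(27,438,507): 27+438 ≤ 507 → not valid
(33,153,194): 33+153 ≤ 194 → not valid
(53,102,267): 53+102 ≤ 267 → not valid
(112,231,381): 112+231 ≤ 381 → not valid
(285,436,779): 285+436 ≤ 779 → not valid
(122,385,400): 122+385 > 400 → valid
(125,380,454): 125+380 > 454 → valid
2 of the 7 triples form a triangle.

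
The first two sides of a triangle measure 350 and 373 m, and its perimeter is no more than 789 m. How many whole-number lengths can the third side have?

43

Triangle inequality: 23 < x < 723. Perimeter ≤ 789 gives x ≤ 789 − 350 − 373 = 66.
So 23 < x ≤ 66; integers 24 through 66: 43 values.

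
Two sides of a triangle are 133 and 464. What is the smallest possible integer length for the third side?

332

The third side must be strictly greater than |133 − 464| = 331.
The smallest integer above 331 is 332.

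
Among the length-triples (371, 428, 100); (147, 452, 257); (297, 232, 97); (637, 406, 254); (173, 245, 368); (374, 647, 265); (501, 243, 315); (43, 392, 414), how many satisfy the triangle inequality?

6

(100,371,428): 100+371 > 428 → valid
(147,257,452): 147+257 ≤ 452 → not valid
(97,232,297): 97+232 > 297 → valid
(254,406,637): 254+406 > 637 → valid
(173,245,368): 173+245 > 368 → valid
(265,374,647): 265+374 ≤ 647 → not valid
(243,315,501): 243+315 > 501 → valid
(43,392,414): 43+392 > 414 → valid
6 of the 8 triples form a triangle.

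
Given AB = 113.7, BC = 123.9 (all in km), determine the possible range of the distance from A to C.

10.2 ≤ AC ≤ 237.6 km

By the triangle inequality, |113.7 − 123.9| ≤ AC ≤ 113.7 + 123.9.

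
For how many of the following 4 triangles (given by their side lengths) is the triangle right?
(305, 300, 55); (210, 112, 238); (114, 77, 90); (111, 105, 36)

3

(305,300,55): 55²+300² = 93025 = 305² → right
(210,112,238): 112²+210² = 56644 = 238² → right
(114,77,90): 77²+90² = 14029 > 12996 = 114² → acute
(111,105,36): 36²+105² = 12321 = 111² → right
3 of the 4 are right.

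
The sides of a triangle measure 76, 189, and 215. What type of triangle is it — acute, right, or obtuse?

Compare the square of the longest side to the sum of squares of the other two: 76² + 189² = 41497 < 46225 = 215².

obtuse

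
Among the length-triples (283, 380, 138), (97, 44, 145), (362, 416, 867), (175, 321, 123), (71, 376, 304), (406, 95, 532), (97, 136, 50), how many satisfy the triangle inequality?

2

(138,283,380): 138+283 > 380 → valid
(44,97,145): 44+97 ≤ 145 → not valid
(362,416,867): 362+416 ≤ 867 → not valid
(123,175,321): 123+175 ≤ 321 → not valid
(71,304,376): 71+304 ≤ 376 → not valid
(95,406,532): 95+406 ≤ 532 → not valid
(50,97,136): 50+97 > 136 → valid
2 of the 7 triples form a triangle.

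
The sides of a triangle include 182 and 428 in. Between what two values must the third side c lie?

By the triangle inequality, c must be less than 182 + 428 = 610 and greater than |182 − 428| = 246.

246 < c < 610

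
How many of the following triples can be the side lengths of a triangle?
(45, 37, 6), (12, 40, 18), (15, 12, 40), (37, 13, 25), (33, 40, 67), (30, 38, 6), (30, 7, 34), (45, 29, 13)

(6,37,45): 6+37 ≤ 45 → not valid
(12,18,40): 12+18 ≤ 40 → not valid
(12,15,40): 12+15 ≤ 40 → not valid
(13,25,37): 13+25 > 37 → valid
(33,40,67): 33+40 > 67 → valid
(6,30,38): 6+30 ≤ 38 → not valid
(7,30,34): 7+30 > 34 → valid
(13,29,45): 13+29 ≤ 45 → not valid
3 of the 8 triples form a triangle.

3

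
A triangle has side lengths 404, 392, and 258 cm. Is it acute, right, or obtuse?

acute

Compare the square of the longest side to the sum of squares of the other two: 258² + 392² = 220228 > 163216 = 404².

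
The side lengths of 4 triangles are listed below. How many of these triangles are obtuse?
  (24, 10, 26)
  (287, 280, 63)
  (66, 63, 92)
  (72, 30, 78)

(24,10,26): 10²+24² = 676 = 26² → right
(287,280,63): 63²+280² = 82369 = 287² → right
(66,63,92): 63²+66² = 8325 < 8464 = 92² → obtuse
(72,30,78): 30²+72² = 6084 = 78² → right
1 of the 4 is obtuse.

1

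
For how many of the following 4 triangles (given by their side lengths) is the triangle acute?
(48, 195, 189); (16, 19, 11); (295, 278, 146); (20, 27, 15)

2

(48,195,189): 48²+189² = 38025 = 195² → right
(16,19,11): 11²+16² = 377 > 361 = 19² → acute
(295,278,146): 146²+278² = 98600 > 87025 = 295² → acute
(20,27,15): 15²+20² = 625 < 729 = 27² → obtuse
2 of the 4 are acute.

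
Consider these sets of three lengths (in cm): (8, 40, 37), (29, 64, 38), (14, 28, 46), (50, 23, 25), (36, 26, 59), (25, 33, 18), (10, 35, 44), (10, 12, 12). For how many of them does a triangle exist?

6

(8,37,40): 8+37 > 40 → valid
(29,38,64): 29+38 > 64 → valid
(14,28,46): 14+28 ≤ 46 → not valid
(23,25,50): 23+25 ≤ 50 → not valid
(26,36,59): 26+36 > 59 → valid
(18,25,33): 18+25 > 33 → valid
(10,35,44): 10+35 > 44 → valid
(10,12,12): 10+12 > 12 → valid
6 of the 8 triples form a triangle.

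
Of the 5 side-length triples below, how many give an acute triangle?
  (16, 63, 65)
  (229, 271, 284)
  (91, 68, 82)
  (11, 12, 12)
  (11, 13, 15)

(16,63,65): 16²+63² = 4225 = 65² → right
(229,271,284): 229²+271² = 125882 > 80656 = 284² → acute
(91,68,82): 68²+82² = 11348 > 8281 = 91² → acute
(11,12,12): 11²+12² = 265 > 144 = 12² → acute
(11,13,15): 11²+13² = 290 > 225 = 15² → acute
4 of the 5 are acute.

4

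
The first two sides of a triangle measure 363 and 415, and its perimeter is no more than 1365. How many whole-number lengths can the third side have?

Triangle inequality: 52 < x < 778. Perimeter ≤ 1365 gives x ≤ 1365 − 363 − 415 = 587.
So 52 < x ≤ 587; integers 53 through 587: 535 values.

535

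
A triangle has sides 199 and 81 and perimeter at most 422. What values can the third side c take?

118 < c ≤ 142

Triangle inequality alone gives 118 < c < 280.
The perimeter condition gives c ≤ 422 − 199 − 81 = 142.
Intersecting the two: 118 < c ≤ 142.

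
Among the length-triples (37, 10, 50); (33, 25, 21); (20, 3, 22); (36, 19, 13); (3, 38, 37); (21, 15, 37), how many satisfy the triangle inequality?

(10,37,50): 10+37 ≤ 50 → not valid
(21,25,33): 21+25 > 33 → valid
(3,20,22): 3+20 > 22 → valid
(13,19,36): 13+19 ≤ 36 → not valid
(3,37,38): 3+37 > 38 → valid
(15,21,37): 15+21 ≤ 37 → not valid
3 of the 6 triples form a triangle.

3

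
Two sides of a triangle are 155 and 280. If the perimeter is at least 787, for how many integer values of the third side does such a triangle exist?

83

Triangle inequality: 125 < x < 435. Perimeter ≥ 787 gives x ≥ 787 − 155 − 280 = 352.
So 352 ≤ x < 435; integers 352 through 434: 83 values.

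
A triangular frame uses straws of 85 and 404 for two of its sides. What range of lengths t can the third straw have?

319 < t < 489

By the triangle inequality, t must be less than 85 + 404 = 489 and greater than |85 − 404| = 319.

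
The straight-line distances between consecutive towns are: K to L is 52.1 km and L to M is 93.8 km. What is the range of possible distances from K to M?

41.7 ≤ KM ≤ 145.9 km

By the triangle inequality, |52.1 − 93.8| ≤ KM ≤ 52.1 + 93.8.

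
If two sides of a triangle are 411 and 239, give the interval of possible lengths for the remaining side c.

172 < c < 650

By the triangle inequality, c must be less than 411 + 239 = 650 and greater than |411 − 239| = 172.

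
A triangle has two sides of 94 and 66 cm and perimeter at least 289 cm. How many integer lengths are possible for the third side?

Triangle inequality: 28 < x < 160. Perimeter ≥ 289 gives x ≥ 289 − 94 − 66 = 129.
So 129 ≤ x < 160; integers 129 through 159: 31 values.

31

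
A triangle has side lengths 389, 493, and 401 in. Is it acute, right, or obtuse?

Compare the square of the longest side to the sum of squares of the other two: 389² + 401² = 312122 > 243049 = 493².

acute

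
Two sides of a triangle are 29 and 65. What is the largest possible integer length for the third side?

93

The third side must be strictly less than 29 + 65 = 94.
The largest integer below 94 is 93.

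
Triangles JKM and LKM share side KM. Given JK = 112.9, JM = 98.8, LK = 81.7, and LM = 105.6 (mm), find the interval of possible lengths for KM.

23.9 < KM < 187.3

From triangle JKM: |112.9 − 98.8| < KM < 112.9 + 98.8, i.e. 14.1 < KM < 211.7.
From triangle LKM: 23.9 < KM < 187.3.
Both must hold, so KM lies in the intersection.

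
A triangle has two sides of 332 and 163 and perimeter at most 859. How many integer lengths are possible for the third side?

Triangle inequality: 169 < x < 495. Perimeter ≤ 859 gives x ≤ 859 − 332 − 163 = 364.
So 169 < x ≤ 364; integers 170 through 364: 195 values.

195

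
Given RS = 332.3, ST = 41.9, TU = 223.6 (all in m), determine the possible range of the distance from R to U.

The maximum is all hops collinear in one direction: 332.3 + 41.9 + 223.6 = 597.8.
The longest hop is 332.3; the others sum to 265.5. Folding the others back against it leaves at least 332.3 − 265.5 = 66.8.

66.8 ≤ RU ≤ 597.8 m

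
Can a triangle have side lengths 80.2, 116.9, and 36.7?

The two shorter sides sum to 116.9, exactly equal to the longest side 116.9.
That gives only a degenerate (flat) triangle — the inequality must be strict.

No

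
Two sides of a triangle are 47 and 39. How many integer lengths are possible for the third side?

The third side lies in the open interval (8, 86).
Integers from 9 to 85 inclusive: 85 − 9 + 1 = 77.

77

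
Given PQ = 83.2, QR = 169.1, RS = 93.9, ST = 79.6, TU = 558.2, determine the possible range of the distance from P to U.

The maximum is all hops collinear in one direction: 83.2 + 169.1 + 93.9 + 79.6 + 558.2 = 984.0.
The longest hop is 558.2; the others sum to 425.8. Folding the others back against it leaves at least 558.2 − 425.8 = 132.4.

132.4 ≤ PU ≤ 984.0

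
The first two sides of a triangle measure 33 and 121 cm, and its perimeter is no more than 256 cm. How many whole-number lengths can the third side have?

Triangle inequality: 88 < x < 154. Perimeter ≤ 256 gives x ≤ 256 − 33 − 121 = 102.
So 88 < x ≤ 102; integers 89 through 102: 14 values.

14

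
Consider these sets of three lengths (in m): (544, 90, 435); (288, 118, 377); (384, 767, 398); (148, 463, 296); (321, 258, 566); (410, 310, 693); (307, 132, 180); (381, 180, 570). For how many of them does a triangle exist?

(90,435,544): 90+435 ≤ 544 → not valid
(118,288,377): 118+288 > 377 → valid
(384,398,767): 384+398 > 767 → valid
(148,296,463): 148+296 ≤ 463 → not valid
(258,321,566): 258+321 > 566 → valid
(310,410,693): 310+410 > 693 → valid
(132,180,307): 132+180 > 307 → valid
(180,381,570): 180+381 ≤ 570 → not valid
5 of the 8 triples form a triangle.

5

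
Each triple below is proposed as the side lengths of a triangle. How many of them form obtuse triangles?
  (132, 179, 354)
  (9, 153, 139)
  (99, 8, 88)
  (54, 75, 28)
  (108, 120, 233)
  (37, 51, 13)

(132,179,354): 132+179 ≤ 354, not a triangle
(9,153,139): 9+139 ≤ 153, not a triangle
(99,8,88): 8+88 ≤ 99, not a triangle
(54,75,28): 28²+54² = 3700 < 5625 = 75² → obtuse
(108,120,233): 108+120 ≤ 233, not a triangle
(37,51,13): 13+37 ≤ 51, not a triangle
1 of the 6 is obtuse.

1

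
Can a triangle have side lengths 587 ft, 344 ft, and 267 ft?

The longest side is 587, and the other two sum to 611.
Since 611 > 587, the triangle inequality holds.

Yes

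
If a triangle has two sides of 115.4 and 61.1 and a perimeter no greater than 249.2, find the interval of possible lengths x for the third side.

Triangle inequality alone gives 54.3 < x < 176.5.
The perimeter condition gives x ≤ 249.2 − 115.4 − 61.1 = 72.7.
Intersecting the two: 54.3 < x ≤ 72.7.

54.3 < x ≤ 72.7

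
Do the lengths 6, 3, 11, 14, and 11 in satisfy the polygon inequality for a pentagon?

A pentagon exists iff every side is shorter than the sum of the others — equivalently, the longest side is less than the sum of the rest.
Longest side 14 < 31 (sum of the remaining 4), so yes.

Yes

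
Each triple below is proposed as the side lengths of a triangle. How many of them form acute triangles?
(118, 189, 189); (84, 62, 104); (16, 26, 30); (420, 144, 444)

3

(118,189,189): 118²+189² = 49645 > 35721 = 189² → acute
(84,62,104): 62²+84² = 10900 > 10816 = 104² → acute
(16,26,30): 16²+26² = 932 > 900 = 30² → acute
(420,144,444): 144²+420² = 197136 = 444² → right
3 of the 4 are acute.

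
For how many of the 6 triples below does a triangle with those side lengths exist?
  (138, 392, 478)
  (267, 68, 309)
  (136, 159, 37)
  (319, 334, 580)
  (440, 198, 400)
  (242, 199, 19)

(138,392,478): 138+392 > 478 → valid
(68,267,309): 68+267 > 309 → valid
(37,136,159): 37+136 > 159 → valid
(319,334,580): 319+334 > 580 → valid
(198,400,440): 198+400 > 440 → valid
(19,199,242): 19+199 ≤ 242 → not valid
5 of the 6 triples form a triangle.

5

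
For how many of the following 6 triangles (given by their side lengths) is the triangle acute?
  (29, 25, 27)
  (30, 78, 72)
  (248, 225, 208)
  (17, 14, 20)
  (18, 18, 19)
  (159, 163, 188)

(29,25,27): 25²+27² = 1354 > 841 = 29² → acute
(30,78,72): 30²+72² = 6084 = 78² → right
(248,225,208): 208²+225² = 93889 > 61504 = 248² → acute
(17,14,20): 14²+17² = 485 > 400 = 20² → acute
(18,18,19): 18²+18² = 648 > 361 = 19² → acute
(159,163,188): 159²+163² = 51850 > 35344 = 188² → acute
5 of the 6 are acute.

5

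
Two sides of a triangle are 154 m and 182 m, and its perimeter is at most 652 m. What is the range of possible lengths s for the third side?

Triangle inequality alone gives 28 < s < 336.
The perimeter condition gives s ≤ 652 − 154 − 182 = 316.
Intersecting the two: 28 < s ≤ 316.

28 < s ≤ 316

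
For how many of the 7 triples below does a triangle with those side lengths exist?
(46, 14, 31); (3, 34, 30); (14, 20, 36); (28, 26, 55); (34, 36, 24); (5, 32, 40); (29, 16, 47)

1

(14,31,46): 14+31 ≤ 46 → not valid
(3,30,34): 3+30 ≤ 34 → not valid
(14,20,36): 14+20 ≤ 36 → not valid
(26,28,55): 26+28 ≤ 55 → not valid
(24,34,36): 24+34 > 36 → valid
(5,32,40): 5+32 ≤ 40 → not valid
(16,29,47): 16+29 ≤ 47 → not valid
1 of the 7 triples forms a triangle.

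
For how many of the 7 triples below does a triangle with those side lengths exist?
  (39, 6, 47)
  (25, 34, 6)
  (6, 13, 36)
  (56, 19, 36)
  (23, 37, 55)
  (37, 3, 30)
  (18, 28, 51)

1

(6,39,47): 6+39 ≤ 47 → not valid
(6,25,34): 6+25 ≤ 34 → not valid
(6,13,36): 6+13 ≤ 36 → not valid
(19,36,56): 19+36 ≤ 56 → not valid
(23,37,55): 23+37 > 55 → valid
(3,30,37): 3+30 ≤ 37 → not valid
(18,28,51): 18+28 ≤ 51 → not valid
1 of the 7 triples forms a triangle.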